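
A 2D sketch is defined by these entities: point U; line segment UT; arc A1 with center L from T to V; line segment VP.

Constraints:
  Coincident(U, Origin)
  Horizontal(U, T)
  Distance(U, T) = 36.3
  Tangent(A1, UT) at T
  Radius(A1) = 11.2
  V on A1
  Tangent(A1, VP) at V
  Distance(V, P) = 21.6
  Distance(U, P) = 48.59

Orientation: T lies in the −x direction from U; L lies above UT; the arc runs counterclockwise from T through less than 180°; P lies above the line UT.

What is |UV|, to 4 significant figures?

29.90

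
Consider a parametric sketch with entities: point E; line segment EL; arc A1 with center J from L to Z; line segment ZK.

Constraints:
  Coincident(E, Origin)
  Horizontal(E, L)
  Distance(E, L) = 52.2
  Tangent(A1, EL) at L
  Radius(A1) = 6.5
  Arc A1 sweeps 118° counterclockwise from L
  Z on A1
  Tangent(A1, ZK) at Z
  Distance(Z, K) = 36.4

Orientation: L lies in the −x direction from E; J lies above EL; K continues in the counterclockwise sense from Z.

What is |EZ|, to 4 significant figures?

47.43

E is at the origin; E and L share the same y with |EL| = 52.2 and L on the −x side, so L = (-52.20, 0.000). A1 meets EL tangentially, so JL is at right angles to EL, so J = L + (0, 6.5) = (-52.20, 6.500). On A1, L sits at bearing -90° from J; a 118° counterclockwise sweep puts Z at bearing 28°, so Z = J + 6.5·(cos 28°, sin 28°) = (-46.46, 9.552). Then |EZ| = |Z − E| = 47.43.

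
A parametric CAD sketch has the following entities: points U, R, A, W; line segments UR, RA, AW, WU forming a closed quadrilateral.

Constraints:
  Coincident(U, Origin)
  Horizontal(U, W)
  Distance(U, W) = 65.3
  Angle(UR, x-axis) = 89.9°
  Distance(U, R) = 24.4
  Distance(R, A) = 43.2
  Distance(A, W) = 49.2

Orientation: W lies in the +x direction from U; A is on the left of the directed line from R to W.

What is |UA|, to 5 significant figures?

57.616

Checks: UR at 89.90° ✓; |RA| = 43.20 ✓; |AW| = 49.20 ✓.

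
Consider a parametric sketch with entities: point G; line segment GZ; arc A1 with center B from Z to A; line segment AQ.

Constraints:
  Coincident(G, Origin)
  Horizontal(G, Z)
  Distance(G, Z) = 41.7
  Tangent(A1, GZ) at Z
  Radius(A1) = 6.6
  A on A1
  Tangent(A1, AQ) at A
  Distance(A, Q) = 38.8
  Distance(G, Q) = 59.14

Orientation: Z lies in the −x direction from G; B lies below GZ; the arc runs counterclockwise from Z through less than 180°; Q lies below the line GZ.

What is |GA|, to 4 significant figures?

48.78

G is at the origin; GZ is horizontal with |GZ| = 41.7 and Z on the −x side, so Z = (-41.70, 0.000). The tangent condition forces BZ to be normal to GZ, so B = Z + (0, -6.6) = (-41.70, -6.600). Since BA ⟂ AQ (tangency), |BQ| = √(6.6² + 38.8²) = 39.36 regardless of where A sits on A1. So Q lies on both circle(G, 59.14) and circle(B, 39.36); the below-GZ intersection is Q = (-37.50, -45.73). A is the foot of the tangent from Q: A = (-48.05, -8.395).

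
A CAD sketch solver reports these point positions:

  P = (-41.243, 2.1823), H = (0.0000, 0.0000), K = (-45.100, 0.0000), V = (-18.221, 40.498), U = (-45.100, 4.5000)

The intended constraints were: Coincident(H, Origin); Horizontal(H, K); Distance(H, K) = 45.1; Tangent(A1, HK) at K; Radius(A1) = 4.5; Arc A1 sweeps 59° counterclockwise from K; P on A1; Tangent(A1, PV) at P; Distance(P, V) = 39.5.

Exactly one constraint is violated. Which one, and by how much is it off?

Distance(P, V) = 39.5 — off by 5.20.

H = (0.00, 0.00) ✓; H.y = 0.00, K.y = 0.00 ✓; |HK| = 45.10 ✓; ∠(UK, KH) = 90.00° ✓; |UK| = 4.500 ✓; bearing(U→P) − bearing(U→K) = 59.00° ✓; |UP| = 4.500 ✓; ∠(UP, PV) = 90.00° ✓; |PV| = 44.70 ✗.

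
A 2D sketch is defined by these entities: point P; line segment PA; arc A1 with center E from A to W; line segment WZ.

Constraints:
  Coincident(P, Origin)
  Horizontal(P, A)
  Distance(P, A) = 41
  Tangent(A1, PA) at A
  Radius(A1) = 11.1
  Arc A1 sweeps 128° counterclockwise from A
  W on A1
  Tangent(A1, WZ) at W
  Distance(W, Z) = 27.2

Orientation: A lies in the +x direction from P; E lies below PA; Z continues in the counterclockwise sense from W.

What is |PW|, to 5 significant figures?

36.904

A1 meets PA tangentially, so EA is at right angles to PA, so E = A + (0, -11.1) = (41.000, -11.100). On A1, A sits at bearing 90° from E; a 128° counterclockwise sweep puts W at bearing 218°, so W = E + 11.1·(cos 218°, sin 218°) = (32.253, -17.934). Then |PW| = |W − P| = 36.904.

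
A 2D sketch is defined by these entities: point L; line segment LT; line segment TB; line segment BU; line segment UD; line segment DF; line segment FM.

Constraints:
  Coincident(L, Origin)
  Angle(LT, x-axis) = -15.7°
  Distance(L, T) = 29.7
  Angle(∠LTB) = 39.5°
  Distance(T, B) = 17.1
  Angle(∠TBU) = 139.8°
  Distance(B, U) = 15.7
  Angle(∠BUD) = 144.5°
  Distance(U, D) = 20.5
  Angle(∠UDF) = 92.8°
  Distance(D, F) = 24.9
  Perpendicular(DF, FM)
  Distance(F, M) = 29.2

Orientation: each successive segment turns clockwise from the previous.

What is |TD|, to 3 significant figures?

45.5

L is at the origin; LT runs at -15.7° with length 29.7, so T = (28.6, -8.04). ∠LTB = 39.5° gives TB at -156° from the x-axis; with |TB| = 17.1, B = (12.9, -14.9). ∠TBU = 139.8° gives BU at 164° from the x-axis; with |BU| = 15.7, U = (-2.12, -10.5). ∠BUD = 144.5° gives UD at 128° from the x-axis; with |UD| = 20.5, D = (-14.8, 5.63). Then |TD| = |D − T| = 45.5.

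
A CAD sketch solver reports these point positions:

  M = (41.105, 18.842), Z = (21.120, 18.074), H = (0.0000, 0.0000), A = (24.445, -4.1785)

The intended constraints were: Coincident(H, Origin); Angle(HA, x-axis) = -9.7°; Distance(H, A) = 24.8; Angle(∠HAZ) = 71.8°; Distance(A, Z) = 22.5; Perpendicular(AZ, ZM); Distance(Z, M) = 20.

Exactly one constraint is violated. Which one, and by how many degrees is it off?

Perpendicular(AZ, ZM) — off by 6.30°.

H = (0.00, 0.00) ✓; HA at -9.700° ✓; |HA| = 24.80 ✓; ∠HAZ = 71.80° ✓; |AZ| = 22.50 ✓; ∠(AZ, ZM) = 96.30° ✗; |ZM| = 20.00 ✓.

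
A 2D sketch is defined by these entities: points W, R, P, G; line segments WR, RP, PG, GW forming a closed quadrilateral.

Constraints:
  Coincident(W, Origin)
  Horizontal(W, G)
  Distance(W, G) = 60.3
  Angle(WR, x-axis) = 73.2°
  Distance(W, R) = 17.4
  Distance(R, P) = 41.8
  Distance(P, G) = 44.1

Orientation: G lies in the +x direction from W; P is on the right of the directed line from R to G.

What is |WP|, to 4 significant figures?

30.73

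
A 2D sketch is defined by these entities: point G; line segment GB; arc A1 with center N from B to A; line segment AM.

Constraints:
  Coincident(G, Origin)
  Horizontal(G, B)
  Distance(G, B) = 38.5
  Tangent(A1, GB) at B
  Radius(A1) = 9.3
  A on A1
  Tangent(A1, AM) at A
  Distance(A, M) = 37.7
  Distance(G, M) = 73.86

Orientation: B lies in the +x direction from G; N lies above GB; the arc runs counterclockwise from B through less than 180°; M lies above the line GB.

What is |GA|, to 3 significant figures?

47.4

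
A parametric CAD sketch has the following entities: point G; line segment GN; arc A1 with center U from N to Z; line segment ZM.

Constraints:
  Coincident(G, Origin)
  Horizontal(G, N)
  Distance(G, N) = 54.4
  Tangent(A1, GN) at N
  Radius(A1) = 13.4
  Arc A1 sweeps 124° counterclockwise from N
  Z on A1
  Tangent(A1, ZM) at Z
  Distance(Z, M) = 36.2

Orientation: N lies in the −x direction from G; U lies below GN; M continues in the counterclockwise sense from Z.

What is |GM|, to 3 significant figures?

68.1

On A1, N sits at bearing 90° from U; a 124° counterclockwise sweep puts Z at bearing 214°, so Z = U + 13.4·(cos 214°, sin 214°) = (-65.5, -20.9). Tangency of A1 to ZM means the radius UZ is perpendicular to ZM, so ZM runs along (−sin 214°, cos 214°); with |ZM| = 36.2, M = (-45.3, -50.9). Then |GM| = |M − G| = 68.1.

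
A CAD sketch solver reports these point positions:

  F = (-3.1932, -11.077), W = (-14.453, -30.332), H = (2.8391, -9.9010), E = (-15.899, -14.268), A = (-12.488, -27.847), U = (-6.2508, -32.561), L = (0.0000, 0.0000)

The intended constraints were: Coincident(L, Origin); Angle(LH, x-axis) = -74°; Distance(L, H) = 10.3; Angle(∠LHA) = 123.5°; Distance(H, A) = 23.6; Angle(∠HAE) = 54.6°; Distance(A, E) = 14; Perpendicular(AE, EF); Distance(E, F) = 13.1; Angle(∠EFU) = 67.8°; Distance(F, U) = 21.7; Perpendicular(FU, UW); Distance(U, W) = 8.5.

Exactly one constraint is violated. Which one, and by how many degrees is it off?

Perpendicular(FU, UW) — off by 7.10°.

L = (0.00, 0.00) ✓; LH at -74.00° ✓; |LH| = 10.30 ✓; ∠LHA = 123.5° ✓; |HA| = 23.60 ✓; ∠HAE = 54.60° ✓; |AE| = 14.00 ✓; ∠(AE, EF) = 90.00° ✓; |EF| = 13.10 ✓; ∠EFU = 67.80° ✓; |FU| = 21.70 ✓; ∠(FU, UW) = 97.10° ✗; |UW| = 8.500 ✓.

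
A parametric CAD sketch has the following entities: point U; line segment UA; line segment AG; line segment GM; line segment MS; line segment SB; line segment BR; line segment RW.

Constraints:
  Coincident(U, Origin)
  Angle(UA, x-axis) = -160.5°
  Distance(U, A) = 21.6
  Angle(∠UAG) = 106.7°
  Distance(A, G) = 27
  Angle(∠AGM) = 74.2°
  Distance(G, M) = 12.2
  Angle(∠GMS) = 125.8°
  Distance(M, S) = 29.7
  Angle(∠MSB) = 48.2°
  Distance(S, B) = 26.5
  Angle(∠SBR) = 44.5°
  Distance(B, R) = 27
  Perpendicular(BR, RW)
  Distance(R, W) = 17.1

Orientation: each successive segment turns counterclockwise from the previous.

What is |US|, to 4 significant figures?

2.316

U is at the origin; UA runs at -160.5° with length 21.6, so A = (-20.36, -7.210). ∠UAG = 106.7° gives AG at -87.20° from the x-axis; with |AG| = 27.0, G = (-19.04, -34.18). ∠AGM = 74.2° gives GM at 18.60° from the x-axis; with |GM| = 12.2, M = (-7.479, -30.29). ∠GMS = 125.8° gives MS at 72.80° from the x-axis; with |MS| = 29.7, S = (1.303, -1.915). Then |US| = |S − U| = 2.316.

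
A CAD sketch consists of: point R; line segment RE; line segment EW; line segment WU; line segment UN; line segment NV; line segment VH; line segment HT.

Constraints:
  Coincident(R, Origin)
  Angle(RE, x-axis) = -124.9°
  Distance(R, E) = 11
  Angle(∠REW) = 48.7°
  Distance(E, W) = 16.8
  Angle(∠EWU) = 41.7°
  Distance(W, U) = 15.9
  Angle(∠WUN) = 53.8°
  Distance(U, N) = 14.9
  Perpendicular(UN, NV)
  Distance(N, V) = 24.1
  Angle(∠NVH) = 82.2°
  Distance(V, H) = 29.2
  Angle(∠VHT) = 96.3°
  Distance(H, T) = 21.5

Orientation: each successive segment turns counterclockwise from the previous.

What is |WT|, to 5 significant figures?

26.902

∠NVH = 82.2° gives VH at 98.700° from the x-axis; with |VH| = 29.2, H = (17.339, 16.383). ∠VHT = 96.3° gives HT at -177.60° from the x-axis; with |HT| = 21.5, T = (-4.1418, 15.483). Then |WT| = |T − W| = 26.902.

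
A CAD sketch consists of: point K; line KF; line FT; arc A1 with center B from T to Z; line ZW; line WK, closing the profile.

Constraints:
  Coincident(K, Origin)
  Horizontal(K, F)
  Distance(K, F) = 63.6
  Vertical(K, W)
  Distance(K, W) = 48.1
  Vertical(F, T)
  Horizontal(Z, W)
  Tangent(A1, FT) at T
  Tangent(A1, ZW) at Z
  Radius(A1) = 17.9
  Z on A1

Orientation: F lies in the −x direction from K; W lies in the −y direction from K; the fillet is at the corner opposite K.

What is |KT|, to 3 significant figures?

70.4

The virtual corner opposite K is at (-63.6, -48.1). The tangent condition forces BT to be normal to FT and since A1 is tangent to ZW there, BZ ⟂ ZW, with radius 17.9, so the center B sits 17.9 in from both sides at B = (-45.7, -30.2). That places the tangent points at T = (-63.6, -30.2) on FT and Z = (-45.7, -48.1) on ZW. Then |KT| = |T − K| = 70.4.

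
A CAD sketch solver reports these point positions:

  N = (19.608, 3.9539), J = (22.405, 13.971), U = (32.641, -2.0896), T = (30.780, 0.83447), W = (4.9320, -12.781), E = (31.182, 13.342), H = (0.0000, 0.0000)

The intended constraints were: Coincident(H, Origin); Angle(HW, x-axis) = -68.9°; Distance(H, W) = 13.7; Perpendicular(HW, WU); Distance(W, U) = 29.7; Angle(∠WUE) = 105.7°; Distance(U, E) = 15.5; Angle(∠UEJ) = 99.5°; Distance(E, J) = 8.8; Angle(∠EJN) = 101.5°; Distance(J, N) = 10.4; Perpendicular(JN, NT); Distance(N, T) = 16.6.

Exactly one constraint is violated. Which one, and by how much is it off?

Distance(N, T) = 16.6 — off by 5.00.

H = (0.00, 0.00) ✓; HW at -68.90° ✓; |HW| = 13.70 ✓; ∠(HW, WU) = 90.00° ✓; |WU| = 29.70 ✓; ∠WUE = 105.7° ✓; |UE| = 15.50 ✓; ∠UEJ = 99.50° ✓; |EJ| = 8.800 ✓; ∠EJN = 101.5° ✓; |JN| = 10.40 ✓; ∠(JN, NT) = 90.00° ✓; |NT| = 11.60 ✗.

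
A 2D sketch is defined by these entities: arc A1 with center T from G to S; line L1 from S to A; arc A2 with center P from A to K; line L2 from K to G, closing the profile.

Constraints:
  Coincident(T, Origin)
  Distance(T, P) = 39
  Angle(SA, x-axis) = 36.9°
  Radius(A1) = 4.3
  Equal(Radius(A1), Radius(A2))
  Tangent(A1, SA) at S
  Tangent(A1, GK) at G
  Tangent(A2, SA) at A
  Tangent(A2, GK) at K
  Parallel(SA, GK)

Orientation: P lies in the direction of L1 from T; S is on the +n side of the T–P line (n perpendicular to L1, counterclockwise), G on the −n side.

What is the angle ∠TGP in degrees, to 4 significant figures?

83.71°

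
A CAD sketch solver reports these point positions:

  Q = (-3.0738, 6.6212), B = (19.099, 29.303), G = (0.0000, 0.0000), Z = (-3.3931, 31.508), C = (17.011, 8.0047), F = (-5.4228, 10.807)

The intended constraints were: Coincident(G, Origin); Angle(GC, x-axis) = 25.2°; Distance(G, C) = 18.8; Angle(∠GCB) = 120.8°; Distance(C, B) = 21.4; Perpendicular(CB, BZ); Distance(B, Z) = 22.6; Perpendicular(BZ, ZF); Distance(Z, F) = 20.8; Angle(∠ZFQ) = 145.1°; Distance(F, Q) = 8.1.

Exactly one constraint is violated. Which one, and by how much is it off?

Distance(F, Q) = 8.1 — off by 3.30.

G = (0.00, 0.00) ✓; GC at 25.20° ✓; |GC| = 18.80 ✓; ∠GCB = 120.8° ✓; |CB| = 21.40 ✓; ∠(CB, BZ) = 90.00° ✓; |BZ| = 22.60 ✓; ∠(BZ, ZF) = 90.00° ✓; |ZF| = 20.80 ✓; ∠ZFQ = 145.1° ✓; |FQ| = 4.800 ✗.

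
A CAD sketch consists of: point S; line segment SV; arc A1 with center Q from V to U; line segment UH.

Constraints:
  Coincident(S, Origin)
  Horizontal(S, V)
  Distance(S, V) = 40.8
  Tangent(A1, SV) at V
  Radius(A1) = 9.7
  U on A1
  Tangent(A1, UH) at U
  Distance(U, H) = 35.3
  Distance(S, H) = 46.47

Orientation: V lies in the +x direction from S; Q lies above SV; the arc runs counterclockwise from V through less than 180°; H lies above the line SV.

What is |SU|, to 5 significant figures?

50.336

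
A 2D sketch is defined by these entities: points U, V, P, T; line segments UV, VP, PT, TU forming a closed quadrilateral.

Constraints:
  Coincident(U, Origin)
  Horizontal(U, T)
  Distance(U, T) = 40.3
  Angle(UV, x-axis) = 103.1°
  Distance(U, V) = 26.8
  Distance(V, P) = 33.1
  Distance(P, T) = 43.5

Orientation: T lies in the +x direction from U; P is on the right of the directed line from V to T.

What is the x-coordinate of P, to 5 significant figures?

-2.6619

U is at the origin; U and T share the same y with |UT| = 40.3 and T in +x, so T = (40.3, 0). UV runs at 103.1° with |UV| = 26.8, so V = (-6.0743, 26.103). P is determined by |VP| = 33.1 and |PT| = 43.5 together: it lies at the intersection of circle(V, 33.1) and circle(T, 43.5). With |VT| = 53.216, the foot of the radical line on VT is 19.123 from V and the perpendicular offset is √(33.1² − 19.123²) = 27.017. Taking the right-of-VT solution: P = (-2.6619, -6.8211).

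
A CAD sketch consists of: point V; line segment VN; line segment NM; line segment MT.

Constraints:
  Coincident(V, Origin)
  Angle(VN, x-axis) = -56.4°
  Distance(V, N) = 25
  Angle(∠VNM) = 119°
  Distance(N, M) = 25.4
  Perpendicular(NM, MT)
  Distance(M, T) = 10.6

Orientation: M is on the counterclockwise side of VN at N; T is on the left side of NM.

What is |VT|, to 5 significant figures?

39.175

V is at the origin; VN runs at -56.4° with length 25.0, so N = 25.0·(cos -56.4°, sin -56.4°) = (13.835, -20.823). ∠VNM = 119.0°, so NM runs at -56.4° + (180° − 119.0°) = 4.6000° from the x-axis; with |NM| = 25.4, M = N + 25.4·(cos 4.6000°, sin 4.6000°) = (39.153, -18.786). NM is perpendicular to MT; with |MT| = 10.6 on the left of NM, T = M + 10.6·(-0.080199, 0.99678) = (38.303, -8.2201). Then |VT| = |T − V| = 39.175.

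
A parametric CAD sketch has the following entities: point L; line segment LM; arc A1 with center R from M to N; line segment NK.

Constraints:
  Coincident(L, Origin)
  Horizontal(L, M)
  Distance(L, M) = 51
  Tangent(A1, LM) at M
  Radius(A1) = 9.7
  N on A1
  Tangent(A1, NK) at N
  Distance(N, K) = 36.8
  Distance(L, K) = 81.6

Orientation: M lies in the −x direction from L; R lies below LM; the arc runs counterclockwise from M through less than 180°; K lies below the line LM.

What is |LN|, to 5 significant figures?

60.858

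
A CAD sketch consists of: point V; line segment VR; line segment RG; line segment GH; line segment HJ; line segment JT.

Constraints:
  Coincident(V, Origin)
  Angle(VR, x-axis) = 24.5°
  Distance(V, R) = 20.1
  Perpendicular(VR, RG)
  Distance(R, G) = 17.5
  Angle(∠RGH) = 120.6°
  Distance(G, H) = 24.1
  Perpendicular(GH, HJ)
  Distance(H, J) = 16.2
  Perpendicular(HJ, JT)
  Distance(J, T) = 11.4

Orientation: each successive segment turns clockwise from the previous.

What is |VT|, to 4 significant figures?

10.06

V is at the origin; VR runs at 24.5° with length 20.1, so R = (18.29, 8.335). The perpendicularity gives RG at right angles to VR, so RG runs at -65.50°; with |RG| = 17.5, G = (25.55, -7.589). ∠RGH = 120.6° gives GH at -124.9° from the x-axis; with |GH| = 24.1, H = (11.76, -27.35). GH ⟂ HJ, so HJ runs at 145.1°; with |HJ| = 16.2, J = (-1.528, -18.09). The perpendicularity gives JT at right angles to HJ, so JT runs at 55.10°; with |JT| = 11.4, T = (4.995, -8.736). Then |VT| = |T − V| = 10.06.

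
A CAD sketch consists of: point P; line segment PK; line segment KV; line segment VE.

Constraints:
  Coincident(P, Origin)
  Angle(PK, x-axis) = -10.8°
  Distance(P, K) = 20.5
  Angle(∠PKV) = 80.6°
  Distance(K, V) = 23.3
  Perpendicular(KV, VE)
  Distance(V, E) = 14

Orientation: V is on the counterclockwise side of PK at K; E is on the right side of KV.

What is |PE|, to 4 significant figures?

39.62

∠PKV = 80.6°, so KV runs at -10.8° + (180° − 80.6°) = 88.60° from the x-axis; with |KV| = 23.3, V = K + 23.3·(cos 88.60°, sin 88.60°) = (20.71, 19.45). KV is perpendicular to VE; with |VE| = 14.0 on the right of KV, E = V + 14.0·(0.9997, -0.02443) = (34.70, 19.11). Then |PE| = |E − P| = 39.62.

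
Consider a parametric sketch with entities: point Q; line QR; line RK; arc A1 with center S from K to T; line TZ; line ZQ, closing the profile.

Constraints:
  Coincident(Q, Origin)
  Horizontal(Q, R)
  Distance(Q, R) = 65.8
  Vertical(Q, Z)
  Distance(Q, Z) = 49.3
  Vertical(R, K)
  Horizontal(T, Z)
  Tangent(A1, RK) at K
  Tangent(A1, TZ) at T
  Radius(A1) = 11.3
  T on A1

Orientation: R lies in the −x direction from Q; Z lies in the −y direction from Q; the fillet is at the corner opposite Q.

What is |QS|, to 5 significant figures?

66.440

Q is at the origin; Q and R share the same y with |QR| = 65.8 and R on the −x side, so R = (-65.800, 0.0000). QZ is vertical with |QZ| = 49.3 and Z on the −y side, so Z = (0.0000, -49.300). The virtual corner opposite Q is at (-65.800, -49.300). The tangent condition forces SK to be normal to RK and A1 meets TZ tangentially, so ST is at right angles to TZ, with radius 11.3, so the center S sits 11.3 in from both sides at S = (-54.500, -38.000). Then |QS| = |S − Q| = 66.440.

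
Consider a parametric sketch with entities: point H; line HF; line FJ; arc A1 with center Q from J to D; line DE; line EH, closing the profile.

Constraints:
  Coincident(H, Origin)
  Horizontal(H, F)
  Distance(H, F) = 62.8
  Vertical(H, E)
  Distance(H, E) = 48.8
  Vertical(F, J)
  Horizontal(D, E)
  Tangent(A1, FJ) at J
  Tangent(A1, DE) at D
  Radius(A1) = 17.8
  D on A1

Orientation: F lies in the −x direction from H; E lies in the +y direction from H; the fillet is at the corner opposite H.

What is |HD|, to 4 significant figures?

66.38

H is at the origin; H and F share the same y with |HF| = 62.8 and F on the −x side, so F = (-62.80, 0.000). HE is vertical with |HE| = 48.8 and E on the +y side, so E = (0.000, 48.80). The virtual corner opposite H is at (-62.80, 48.80). A1 meets FJ tangentially, so QJ is at right angles to FJ and since A1 is tangent to DE there, QD ⟂ DE, with radius 17.8, so the center Q sits 17.8 in from both sides at Q = (-45.00, 31.00). That places the tangent points at J = (-62.80, 31.00) on FJ and D = (-45.00, 48.80) on DE. Then |HD| = |D − H| = 66.38.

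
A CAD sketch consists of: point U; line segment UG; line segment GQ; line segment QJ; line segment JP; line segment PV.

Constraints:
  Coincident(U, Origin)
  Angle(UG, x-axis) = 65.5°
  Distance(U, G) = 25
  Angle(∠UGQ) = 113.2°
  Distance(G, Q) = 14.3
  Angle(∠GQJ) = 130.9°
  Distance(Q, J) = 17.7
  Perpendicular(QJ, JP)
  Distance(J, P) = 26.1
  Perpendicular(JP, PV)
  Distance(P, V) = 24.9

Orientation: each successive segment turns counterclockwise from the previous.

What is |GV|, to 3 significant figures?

15.4

U is at the origin; UG runs at 65.5° with length 25.0, so G = (10.4, 22.7). ∠UGQ = 113.2° gives GQ at 132° from the x-axis; with |GQ| = 14.3, Q = (0.743, 33.3). ∠GQJ = 130.9° gives QJ at -179° from the x-axis; with |QJ| = 17.7, J = (-17.0, 32.9). QJ ⟂ JP, so JP runs at -88.6°; with |JP| = 26.1, P = (-16.3, 6.80). The perpendicularity gives PV at right angles to JP, so PV runs at 1.40°; with |PV| = 24.9, V = (8.58, 7.41). Then |GV| = |V − G| = 15.4.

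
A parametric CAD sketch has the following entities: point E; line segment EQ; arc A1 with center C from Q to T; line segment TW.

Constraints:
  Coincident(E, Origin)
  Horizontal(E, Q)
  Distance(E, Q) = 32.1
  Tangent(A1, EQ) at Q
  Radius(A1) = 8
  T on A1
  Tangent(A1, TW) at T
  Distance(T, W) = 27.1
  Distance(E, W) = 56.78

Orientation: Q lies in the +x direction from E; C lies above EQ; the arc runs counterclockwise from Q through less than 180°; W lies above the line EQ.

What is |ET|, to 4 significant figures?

40.27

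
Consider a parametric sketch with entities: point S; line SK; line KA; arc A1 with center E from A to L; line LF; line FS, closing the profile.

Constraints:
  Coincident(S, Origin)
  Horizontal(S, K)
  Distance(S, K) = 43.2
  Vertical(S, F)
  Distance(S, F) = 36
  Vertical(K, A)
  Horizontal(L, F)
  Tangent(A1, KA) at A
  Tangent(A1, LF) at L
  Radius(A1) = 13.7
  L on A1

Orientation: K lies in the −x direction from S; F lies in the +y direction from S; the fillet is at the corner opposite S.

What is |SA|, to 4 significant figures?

48.62

S is at the origin; S and K share the same y with |SK| = 43.2 and K on the −x side, so K = (-43.20, 0.000). S and F share the same x with |SF| = 36.0 and F on the +y side, so F = (0.000, 36.00). The virtual corner opposite S is at (-43.20, 36.00). A1 meets KA tangentially, so EA is at right angles to KA and the tangent condition forces EL to be normal to LF, with radius 13.7, so the center E sits 13.7 in from both sides at E = (-29.50, 22.30). That places the tangent points at A = (-43.20, 22.30) on KA and L = (-29.50, 36.00) on LF. Then |SA| = |A − S| = 48.62.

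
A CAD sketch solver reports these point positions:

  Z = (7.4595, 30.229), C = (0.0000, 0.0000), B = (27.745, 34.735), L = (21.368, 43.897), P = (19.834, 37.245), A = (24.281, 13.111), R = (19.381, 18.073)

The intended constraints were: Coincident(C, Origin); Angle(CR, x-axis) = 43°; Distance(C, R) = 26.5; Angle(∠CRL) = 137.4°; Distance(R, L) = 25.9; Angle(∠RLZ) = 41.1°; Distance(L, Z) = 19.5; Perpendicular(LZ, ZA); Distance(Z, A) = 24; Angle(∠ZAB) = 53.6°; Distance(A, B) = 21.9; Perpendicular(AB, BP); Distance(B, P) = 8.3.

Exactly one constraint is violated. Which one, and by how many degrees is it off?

Perpendicular(AB, BP) — off by 8.50°.

C = (0.00, 0.00) ✓; CR at 43.00° ✓; |CR| = 26.50 ✓; ∠CRL = 137.4° ✓; |RL| = 25.90 ✓; ∠RLZ = 41.10° ✓; |LZ| = 19.50 ✓; ∠(LZ, ZA) = 90.00° ✓; |ZA| = 24.00 ✓; ∠ZAB = 53.60° ✓; |AB| = 21.90 ✓; ∠(AB, BP) = 81.50° ✗; |BP| = 8.300 ✓.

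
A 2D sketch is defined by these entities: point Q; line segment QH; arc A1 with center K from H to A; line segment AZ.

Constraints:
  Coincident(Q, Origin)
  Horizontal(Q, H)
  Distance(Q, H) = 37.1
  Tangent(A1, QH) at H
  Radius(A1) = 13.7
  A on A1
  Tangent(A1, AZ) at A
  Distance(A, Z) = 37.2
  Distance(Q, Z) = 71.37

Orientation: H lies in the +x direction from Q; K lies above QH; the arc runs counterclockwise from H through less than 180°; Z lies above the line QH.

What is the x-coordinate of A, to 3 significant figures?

50.8

Checks: ∠(KH, HQ) = 90.00° ✓; |KH| = 13.70 ✓; |KA| = 13.70 ✓; ∠(KA, AZ) = 90.00° ✓; |AZ| = 37.20 ✓; |QZ| = 71.37 ✓.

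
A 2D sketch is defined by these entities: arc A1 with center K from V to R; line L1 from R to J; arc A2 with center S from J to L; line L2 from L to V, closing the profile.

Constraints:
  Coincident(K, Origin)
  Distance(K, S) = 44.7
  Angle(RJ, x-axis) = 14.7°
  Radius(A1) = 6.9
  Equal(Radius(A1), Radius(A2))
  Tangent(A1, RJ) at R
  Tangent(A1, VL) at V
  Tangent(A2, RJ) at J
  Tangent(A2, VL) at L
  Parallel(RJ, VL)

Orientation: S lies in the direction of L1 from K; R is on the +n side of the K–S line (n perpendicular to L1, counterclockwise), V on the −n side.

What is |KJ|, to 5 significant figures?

45.229

The slot axis is L1's direction at 14.7°, so u = (cos 14.7°, sin 14.7°) = (0.96727, 0.25376) and n = (−sin 14.7°, cos 14.7°) = (-0.25376, 0.96727). K is at the origin and S lies 44.7 along u from K, so S = 44.7·u = (43.237, 11.343). Tangency of A1 to both parallel lines with radius 6.9 puts R and V at K ± 6.9·n: R = (-1.7509, 6.6741), V = (1.7509, -6.6741). Equal radii place J and L the same way about S: J = S + 6.9·n = (41.486, 18.017), L = S − 6.9·n = (44.988, 4.6688). Then |KJ| = |J − K| = 45.229.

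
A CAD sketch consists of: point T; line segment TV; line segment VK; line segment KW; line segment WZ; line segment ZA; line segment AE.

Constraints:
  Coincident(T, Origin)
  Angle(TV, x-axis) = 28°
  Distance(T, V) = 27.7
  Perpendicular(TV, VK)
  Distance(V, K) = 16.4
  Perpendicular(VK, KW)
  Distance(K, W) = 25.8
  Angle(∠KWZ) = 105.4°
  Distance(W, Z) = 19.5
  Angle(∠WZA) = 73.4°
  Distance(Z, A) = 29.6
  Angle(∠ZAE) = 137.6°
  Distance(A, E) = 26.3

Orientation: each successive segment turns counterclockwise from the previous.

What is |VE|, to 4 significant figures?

24.07

T is at the origin; TV runs at 28.0° with length 27.7, so V = (24.46, 13.00). The perpendicularity gives VK at right angles to TV, so VK runs at 118.0°; with |VK| = 16.4, K = (16.76, 27.48). The perpendicularity gives KW at right angles to VK, so KW runs at -152.0°; with |KW| = 25.8, W = (-6.022, 15.37). ∠KWZ = 105.4° gives WZ at -77.40° from the x-axis; with |WZ| = 19.5, Z = (-1.768, -3.658). ∠WZA = 73.4° gives ZA at 29.20° from the x-axis; with |ZA| = 29.6, A = (24.07, 10.78). ∠ZAE = 137.6° gives AE at 71.60° from the x-axis; with |AE| = 26.3, E = (32.37, 35.74). Then |VE| = |E − V| = 24.07.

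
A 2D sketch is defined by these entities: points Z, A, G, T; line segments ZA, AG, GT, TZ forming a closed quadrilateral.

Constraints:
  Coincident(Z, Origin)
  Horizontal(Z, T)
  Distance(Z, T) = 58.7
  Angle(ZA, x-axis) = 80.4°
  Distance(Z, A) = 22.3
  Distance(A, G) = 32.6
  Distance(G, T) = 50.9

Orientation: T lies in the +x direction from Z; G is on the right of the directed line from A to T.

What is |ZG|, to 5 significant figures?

13.500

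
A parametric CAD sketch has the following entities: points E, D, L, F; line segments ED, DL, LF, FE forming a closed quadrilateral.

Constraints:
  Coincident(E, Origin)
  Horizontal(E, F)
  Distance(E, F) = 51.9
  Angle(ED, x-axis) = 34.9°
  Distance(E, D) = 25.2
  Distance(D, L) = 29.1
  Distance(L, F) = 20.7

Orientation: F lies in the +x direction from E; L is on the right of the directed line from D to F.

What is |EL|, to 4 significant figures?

36.26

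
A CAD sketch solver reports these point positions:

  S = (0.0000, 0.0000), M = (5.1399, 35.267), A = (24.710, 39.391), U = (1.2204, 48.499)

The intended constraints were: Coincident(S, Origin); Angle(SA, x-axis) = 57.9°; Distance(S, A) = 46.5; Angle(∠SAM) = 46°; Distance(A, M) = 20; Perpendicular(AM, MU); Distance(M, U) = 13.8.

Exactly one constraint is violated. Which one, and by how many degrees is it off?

Perpendicular(AM, MU) — off by 4.60°.

S = (0.00, 0.00) ✓; SA at 57.90° ✓; |SA| = 46.50 ✓; ∠SAM = 46.00° ✓; |AM| = 20.00 ✓; ∠(AM, MU) = 85.40° ✗; |MU| = 13.80 ✓.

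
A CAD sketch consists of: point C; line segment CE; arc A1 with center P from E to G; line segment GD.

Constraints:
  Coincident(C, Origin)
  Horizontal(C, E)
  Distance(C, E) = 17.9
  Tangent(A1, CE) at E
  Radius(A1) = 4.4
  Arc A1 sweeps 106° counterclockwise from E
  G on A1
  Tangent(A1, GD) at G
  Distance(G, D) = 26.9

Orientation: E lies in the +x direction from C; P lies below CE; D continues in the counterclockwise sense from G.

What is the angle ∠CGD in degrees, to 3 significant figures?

128°

C is at the origin; C and E share the same y with |CE| = 17.9 and E on the +x side, so E = (17.9, 0.00). The tangent condition forces PE to be normal to CE, so P = E + (0, -4.4) = (17.9, -4.40). On A1, E sits at bearing 90° from P; a 106° counterclockwise sweep puts G at bearing 196°, so G = P + 4.4·(cos 196°, sin 196°) = (13.7, -5.61). Tangency of A1 to GD means the radius PG is perpendicular to GD, so GD runs along (−sin 196°, cos 196°); with |GD| = 26.9, D = (21.1, -31.5). Then cos ∠CGD = GC·GD / (|GC||GD|), giving 128°.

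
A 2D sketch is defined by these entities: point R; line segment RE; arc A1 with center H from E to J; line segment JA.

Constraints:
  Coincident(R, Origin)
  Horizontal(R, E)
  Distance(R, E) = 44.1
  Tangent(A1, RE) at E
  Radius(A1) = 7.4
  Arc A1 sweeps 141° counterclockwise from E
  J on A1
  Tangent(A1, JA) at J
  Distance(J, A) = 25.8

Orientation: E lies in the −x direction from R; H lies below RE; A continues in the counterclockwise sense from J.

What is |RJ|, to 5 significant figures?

50.499

The tangent condition forces HE to be normal to RE, so H = E + (0, -7.4) = (-44.100, -7.4000). On A1, E sits at bearing 90° from H; a 141° counterclockwise sweep puts J at bearing 231°, so J = H + 7.4·(cos 231°, sin 231°) = (-48.757, -13.151). Then |RJ| = |J − R| = 50.499.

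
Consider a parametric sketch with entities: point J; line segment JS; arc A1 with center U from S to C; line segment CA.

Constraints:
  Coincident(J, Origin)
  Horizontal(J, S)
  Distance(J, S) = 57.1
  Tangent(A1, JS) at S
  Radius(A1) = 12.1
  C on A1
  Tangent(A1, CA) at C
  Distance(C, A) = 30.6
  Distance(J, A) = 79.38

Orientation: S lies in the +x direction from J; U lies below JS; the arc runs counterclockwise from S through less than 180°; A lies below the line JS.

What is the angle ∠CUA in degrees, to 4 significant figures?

68.42°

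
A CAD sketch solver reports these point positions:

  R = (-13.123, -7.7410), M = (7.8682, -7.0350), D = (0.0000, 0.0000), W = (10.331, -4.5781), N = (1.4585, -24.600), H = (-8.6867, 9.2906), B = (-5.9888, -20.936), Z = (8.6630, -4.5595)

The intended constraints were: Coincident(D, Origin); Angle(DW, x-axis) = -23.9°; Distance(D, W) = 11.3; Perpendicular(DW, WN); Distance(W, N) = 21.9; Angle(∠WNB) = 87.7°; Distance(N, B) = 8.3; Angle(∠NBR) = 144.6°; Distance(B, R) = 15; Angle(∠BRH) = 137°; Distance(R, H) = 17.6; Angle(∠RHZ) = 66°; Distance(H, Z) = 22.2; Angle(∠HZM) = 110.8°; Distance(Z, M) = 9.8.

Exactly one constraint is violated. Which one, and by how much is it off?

Distance(Z, M) = 9.8 — off by 7.20.

D = (0.00, 0.00) ✓; DW at -23.90° ✓; |DW| = 11.30 ✓; ∠(DW, WN) = 90.00° ✓; |WN| = 21.90 ✓; ∠WNB = 87.70° ✓; |NB| = 8.300 ✓; ∠NBR = 144.6° ✓; |BR| = 15.00 ✓; ∠BRH = 137.0° ✓; |RH| = 17.60 ✓; ∠RHZ = 66.00° ✓; |HZ| = 22.20 ✓; ∠HZM = 110.8° ✓; |ZM| = 2.600 ✗.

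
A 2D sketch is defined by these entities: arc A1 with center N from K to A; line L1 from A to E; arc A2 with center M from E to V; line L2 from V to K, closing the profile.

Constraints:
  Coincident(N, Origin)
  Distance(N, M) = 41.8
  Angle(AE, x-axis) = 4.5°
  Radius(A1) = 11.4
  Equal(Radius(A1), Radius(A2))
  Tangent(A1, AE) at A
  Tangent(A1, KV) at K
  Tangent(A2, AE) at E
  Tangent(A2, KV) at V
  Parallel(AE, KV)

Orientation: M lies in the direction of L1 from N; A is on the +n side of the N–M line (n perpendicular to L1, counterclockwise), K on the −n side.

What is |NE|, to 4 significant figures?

43.33

The slot axis is L1's direction at 4.5°, so u = (cos 4.5°, sin 4.5°) = (0.9969, 0.07846) and n = (−sin 4.5°, cos 4.5°) = (-0.07846, 0.9969). N is at the origin and M lies 41.8 along u from N, so M = 41.8·u = (41.67, 3.280). Tangency of A1 to both parallel lines with radius 11.4 puts A and K at N ± 11.4·n: A = (-0.8944, 11.36), K = (0.8944, -11.36). Equal radii place E and V the same way about M: E = M + 11.4·n = (40.78, 14.64), V = M − 11.4·n = (42.57, -8.085). Then |NE| = |E − N| = 43.33.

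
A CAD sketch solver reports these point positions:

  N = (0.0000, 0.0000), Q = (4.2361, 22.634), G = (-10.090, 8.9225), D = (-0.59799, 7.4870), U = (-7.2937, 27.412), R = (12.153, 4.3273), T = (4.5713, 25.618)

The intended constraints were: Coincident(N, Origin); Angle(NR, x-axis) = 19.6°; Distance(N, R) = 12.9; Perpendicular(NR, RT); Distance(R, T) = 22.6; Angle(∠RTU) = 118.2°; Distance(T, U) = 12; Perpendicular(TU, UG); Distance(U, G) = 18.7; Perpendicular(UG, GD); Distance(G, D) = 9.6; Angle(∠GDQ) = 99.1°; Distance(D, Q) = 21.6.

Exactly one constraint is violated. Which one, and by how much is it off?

Distance(D, Q) = 21.6 — off by 5.70.

N = (0.00, 0.00) ✓; NR at 19.60° ✓; |NR| = 12.90 ✓; ∠(NR, RT) = 90.00° ✓; |RT| = 22.60 ✓; ∠RTU = 118.2° ✓; |TU| = 12.00 ✓; ∠(TU, UG) = 90.00° ✓; |UG| = 18.70 ✓; ∠(UG, GD) = 90.00° ✓; |GD| = 9.600 ✓; ∠GDQ = 99.10° ✓; |DQ| = 15.90 ✗.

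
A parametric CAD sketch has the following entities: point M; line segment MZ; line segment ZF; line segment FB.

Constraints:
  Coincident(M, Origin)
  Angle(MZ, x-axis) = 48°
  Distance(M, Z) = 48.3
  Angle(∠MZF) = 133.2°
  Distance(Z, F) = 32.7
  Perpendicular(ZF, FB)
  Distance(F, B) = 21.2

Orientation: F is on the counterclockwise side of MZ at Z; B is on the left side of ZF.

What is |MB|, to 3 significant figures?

67.2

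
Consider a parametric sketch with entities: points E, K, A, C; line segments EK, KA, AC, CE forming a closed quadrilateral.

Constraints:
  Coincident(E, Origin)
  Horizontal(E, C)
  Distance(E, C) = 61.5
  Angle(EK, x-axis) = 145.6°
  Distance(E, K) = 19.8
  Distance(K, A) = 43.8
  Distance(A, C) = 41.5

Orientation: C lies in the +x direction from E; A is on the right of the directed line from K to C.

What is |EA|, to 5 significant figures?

24.091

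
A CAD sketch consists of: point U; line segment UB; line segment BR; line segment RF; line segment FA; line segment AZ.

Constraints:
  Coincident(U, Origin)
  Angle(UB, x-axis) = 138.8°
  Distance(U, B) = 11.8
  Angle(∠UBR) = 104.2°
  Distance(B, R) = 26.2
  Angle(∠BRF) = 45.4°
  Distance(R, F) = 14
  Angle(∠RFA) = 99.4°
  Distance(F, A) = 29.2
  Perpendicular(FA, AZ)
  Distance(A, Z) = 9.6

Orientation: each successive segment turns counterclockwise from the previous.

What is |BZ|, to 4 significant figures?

14.84

U is at the origin; UB runs at 138.8° with length 11.8, so B = (-8.878, 7.773). ∠UBR = 104.2° gives BR at -145.4° from the x-axis; with |BR| = 26.2, R = (-30.44, -7.105). ∠BRF = 45.4° gives RF at -10.80° from the x-axis; with |RF| = 14.0, F = (-16.69, -9.728). ∠RFA = 99.4° gives FA at 69.80° from the x-axis; with |FA| = 29.2, A = (-6.610, 17.68). FA is perpendicular to AZ, so AZ runs at 159.8°; with |AZ| = 9.6, Z = (-15.62, 20.99). Then |BZ| = |Z − B| = 14.84.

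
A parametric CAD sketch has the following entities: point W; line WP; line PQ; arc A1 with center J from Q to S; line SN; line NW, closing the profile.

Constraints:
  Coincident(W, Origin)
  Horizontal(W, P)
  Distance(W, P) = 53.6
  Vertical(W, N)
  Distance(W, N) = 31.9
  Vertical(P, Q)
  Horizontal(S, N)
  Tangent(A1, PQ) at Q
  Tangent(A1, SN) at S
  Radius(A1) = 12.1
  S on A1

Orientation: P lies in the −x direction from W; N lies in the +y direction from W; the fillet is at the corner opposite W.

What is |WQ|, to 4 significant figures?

57.14

The virtual corner opposite W is at (-53.60, 31.90). A1 meets PQ tangentially, so JQ is at right angles to PQ and since A1 is tangent to SN there, JS ⟂ SN, with radius 12.1, so the center J sits 12.1 in from both sides at J = (-41.50, 19.80). That places the tangent points at Q = (-53.60, 19.80) on PQ and S = (-41.50, 31.90) on SN. Then |WQ| = |Q − W| = 57.14.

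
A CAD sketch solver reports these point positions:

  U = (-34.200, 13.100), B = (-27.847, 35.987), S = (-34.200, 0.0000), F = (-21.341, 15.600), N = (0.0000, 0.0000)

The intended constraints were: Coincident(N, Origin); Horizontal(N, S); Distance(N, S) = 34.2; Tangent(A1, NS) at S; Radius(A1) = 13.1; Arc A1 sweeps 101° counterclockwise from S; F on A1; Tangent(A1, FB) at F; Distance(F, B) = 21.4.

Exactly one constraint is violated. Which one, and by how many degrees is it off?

Tangent(A1, FB) at F — off by 6.70°.

N = (0.00, 0.00) ✓; N.y = 0.00, S.y = 0.00 ✓; |NS| = 34.20 ✓; ∠(US, SN) = 90.00° ✓; |US| = 13.10 ✓; bearing(U→F) − bearing(U→S) = 101.0° ✓; |UF| = 13.10 ✓; ∠(UF, FB) = 83.30° ✗; |FB| = 21.40 ✓.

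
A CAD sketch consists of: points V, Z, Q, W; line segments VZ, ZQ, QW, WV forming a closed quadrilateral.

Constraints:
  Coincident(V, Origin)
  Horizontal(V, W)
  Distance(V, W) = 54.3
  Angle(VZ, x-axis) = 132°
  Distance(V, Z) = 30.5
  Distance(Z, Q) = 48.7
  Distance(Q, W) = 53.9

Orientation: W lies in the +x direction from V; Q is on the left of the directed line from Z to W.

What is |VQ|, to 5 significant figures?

49.891

V is at the origin; VW is horizontal with |VW| = 54.3 and W in +x, so W = (54.3, 0). VZ runs at 132.0° with |VZ| = 30.5, so Z = (-20.408, 22.666). Q is determined by |ZQ| = 48.7 and |QW| = 53.9 together: it lies at the intersection of circle(Z, 48.7) and circle(W, 53.9). With |ZW| = 78.071, the foot of the radical line on ZW is 35.619 from Z and the perpendicular offset is √(48.7² − 35.619²) = 33.211. Taking the left-of-ZW solution: Q = (23.318, 44.106).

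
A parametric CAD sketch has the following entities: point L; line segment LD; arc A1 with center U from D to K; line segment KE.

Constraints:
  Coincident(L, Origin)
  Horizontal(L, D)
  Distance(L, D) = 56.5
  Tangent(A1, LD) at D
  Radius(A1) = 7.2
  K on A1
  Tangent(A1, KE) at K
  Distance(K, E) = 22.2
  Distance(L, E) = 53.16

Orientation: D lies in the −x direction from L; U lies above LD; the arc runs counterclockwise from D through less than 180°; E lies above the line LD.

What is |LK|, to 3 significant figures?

49.8

Checks: |UK| = 7.200 ✓; ∠(UK, KE) = 90.00° ✓; |KE| = 22.20 ✓; |LE| = 53.16 ✓.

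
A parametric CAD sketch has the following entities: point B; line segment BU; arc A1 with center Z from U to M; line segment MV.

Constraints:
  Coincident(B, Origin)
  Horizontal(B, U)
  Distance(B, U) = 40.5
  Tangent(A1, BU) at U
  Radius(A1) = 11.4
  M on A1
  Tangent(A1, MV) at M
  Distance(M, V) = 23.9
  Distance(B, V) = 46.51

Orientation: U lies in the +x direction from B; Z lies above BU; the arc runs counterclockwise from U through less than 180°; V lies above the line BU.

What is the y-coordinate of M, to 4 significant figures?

20.03

B is at the origin; B and U share the same y with |BU| = 40.5 and U on the +x side, so U = (40.50, 0.000). Tangency of A1 to BU means the radius ZU is perpendicular to BU, so Z = U + (0, 11.4) = (40.50, 11.40). Since ZM ⟂ MV (tangency), |ZV| = √(11.4² + 23.9²) = 26.48 regardless of where M sits on A1. So V lies on both circle(B, 46.51) and circle(Z, 26.48); the above-BU intersection is V = (29.87, 35.65). M is the foot of the tangent from V: M = (47.95, 20.03).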